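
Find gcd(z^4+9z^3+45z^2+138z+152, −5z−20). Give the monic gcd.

Repeated division with remainder:
  z^4+9z^3+45z^2+138z+152 = (−(1/5)z^3−z^2−5z−38/5)(−5z−20) + (0)
Last nonzero remainder: −5z−20. Dividing through by −5 gives the monic gcd z+4.

z+4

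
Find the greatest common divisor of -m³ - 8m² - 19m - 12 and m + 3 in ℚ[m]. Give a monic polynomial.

m + 3

By polynomial division,
  -m³ - 8m² - 19m - 12 = (-m² - 5m - 4)(m + 3) + (0)
The last nonzero remainder m + 3 is already monic.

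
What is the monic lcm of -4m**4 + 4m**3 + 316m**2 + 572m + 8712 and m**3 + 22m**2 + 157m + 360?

m**6 + 12m**5 - 52m**4 - 1210m**3 - 7197m**2 - 34034m - 87120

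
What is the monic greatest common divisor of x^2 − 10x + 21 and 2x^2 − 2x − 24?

1

Apply the Euclidean algorithm:
  x^2 − 10x + 21 = (1/2)(2x^2 − 2x − 24) + (−9x + 33)
  2x^2 − 2x − 24 = (−(2/9)x − 16/27)(−9x + 33) + (−40/9)
  −9x + 33 = ((81/40)x − 297/40)(−40/9) + (0)
The last nonzero remainder is the constant −40/9, so the polynomials are coprime and gcd = 1.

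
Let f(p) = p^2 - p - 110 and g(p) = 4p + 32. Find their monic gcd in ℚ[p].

Repeated division with remainder:
  p^2 - p - 110 = ((1/4)p - 9/4)(4p + 32) + (-38)
  4p + 32 = (-(2/19)p - 16/19)(-38) + (0)
The last nonzero remainder is the constant -38, so the polynomials are coprime and gcd = 1.

1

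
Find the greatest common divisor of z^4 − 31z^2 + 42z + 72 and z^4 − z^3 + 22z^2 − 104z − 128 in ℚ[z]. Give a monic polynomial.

By polynomial division,
  z^4 − 31z^2 + 42z + 72 = (z^4 − z^3 + 22z^2 − 104z − 128) + (z^3 − 53z^2 + 146z + 200)
  z^4 − z^3 + 22z^2 − 104z − 128 = (z + 52)(z^3 − 53z^2 + 146z + 200) + (2632z^2 − 7896z − 10528)
  z^3 − 53z^2 + 146z + 200 = ((1/2632)z − 25/1316)(2632z^2 − 7896z − 10528) + (0)
Last nonzero remainder: 2632z^2 − 7896z − 10528. Dividing through by 2632 gives the monic gcd z^2 − 3z − 4.

z^2 − 3z − 4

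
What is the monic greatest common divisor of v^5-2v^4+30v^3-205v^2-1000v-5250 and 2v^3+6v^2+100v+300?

Repeated division with remainder:
  v^5-2v^4+30v^3-205v^2-1000v-5250 = ((1/2)v^2-(5/2)v-5/2)(2v^3+6v^2+100v+300) + (-90v^2-4500)
  2v^3+6v^2+100v+300 = (-(1/45)v-1/15)(-90v^2-4500) + (0)
Last nonzero remainder: -90v^2-4500. Dividing through by -90 gives the monic gcd v^2+50.

v^2+50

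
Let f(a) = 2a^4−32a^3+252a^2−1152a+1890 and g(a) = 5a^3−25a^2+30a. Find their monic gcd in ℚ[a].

a−3

Apply the Euclidean algorithm:
  2a^4−32a^3+252a^2−1152a+1890 = ((2/5)a−22/5)(5a^3−25a^2+30a) + (130a^2−1020a+1890)
  5a^3−25a^2+30a = ((1/26)a+37/338)(130a^2−1020a+1890) + ((11655/169)a−34965/169)
  130a^2−1020a+1890 = ((4394/2331)a−338/37)((11655/169)a−34965/169) + (0)
Last nonzero remainder: (11655/169)a−34965/169. Dividing through by 11655/169 gives the monic gcd a−3.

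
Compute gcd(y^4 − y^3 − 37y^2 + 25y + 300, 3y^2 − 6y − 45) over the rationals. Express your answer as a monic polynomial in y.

Apply the Euclidean algorithm:
  y^4 − y^3 − 37y^2 + 25y + 300 = ((1/3)y^2 + (1/3)y − 20/3)(3y^2 − 6y − 45) + (0)
Last nonzero remainder: 3y^2 − 6y − 45. Dividing through by 3 gives the monic gcd y^2 − 2y − 15.

y^2 − 2y − 15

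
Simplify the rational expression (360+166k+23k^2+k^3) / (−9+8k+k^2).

Repeated division with remainder:
  k^3+23k^2+166k+360 = (k+15)(k^2+8k−9) + (55k+495)
  k^2+8k−9 = ((1/55)k−1/55)(55k+495) + (0)
Last nonzero remainder: 55k+495. Dividing through by 55 gives the monic gcd k+9.
Cancel k+9 from numerator and denominator to get the reduced form.

(40+14k+k^2)/(−1+k)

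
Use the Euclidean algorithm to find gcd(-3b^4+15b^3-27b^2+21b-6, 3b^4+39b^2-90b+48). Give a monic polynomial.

b^2-2b+1

Apply the Euclidean algorithm:
  -3b^4+15b^3-27b^2+21b-6 = (-1)(3b^4+39b^2-90b+48) + (15b^3+12b^2-69b+42)
  3b^4+39b^2-90b+48 = ((1/5)b-4/25)(15b^3+12b^2-69b+42) + ((1368/25)b^2-(2736/25)b+1368/25)
  15b^3+12b^2-69b+42 = ((125/456)b+175/228)((1368/25)b^2-(2736/25)b+1368/25) + (0)
Last nonzero remainder: (1368/25)b^2-(2736/25)b+1368/25. Dividing through by 1368/25 gives the monic gcd b^2-2b+1.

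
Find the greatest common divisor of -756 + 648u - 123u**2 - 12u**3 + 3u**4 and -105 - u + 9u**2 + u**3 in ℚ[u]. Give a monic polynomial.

-21 + 4u + u**2

Apply the Euclidean algorithm:
  3u**4 - 12u**3 - 123u**2 + 648u - 756 = (3u - 39)(u**3 + 9u**2 - u - 105) + (231u**2 + 924u - 4851)
  u**3 + 9u**2 - u - 105 = ((1/231)u + 5/231)(231u**2 + 924u - 4851) + (0)
Last nonzero remainder: 231u**2 + 924u - 4851. Dividing through by 231 gives the monic gcd u**2 + 4u - 21.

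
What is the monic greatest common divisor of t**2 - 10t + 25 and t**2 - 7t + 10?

Apply the Euclidean algorithm:
  t**2 - 10t + 25 = (t**2 - 7t + 10) + (-3t + 15)
  t**2 - 7t + 10 = (-(1/3)t + 2/3)(-3t + 15) + (0)
Last nonzero remainder: -3t + 15. Dividing through by -3 gives the monic gcd t - 5.

t - 5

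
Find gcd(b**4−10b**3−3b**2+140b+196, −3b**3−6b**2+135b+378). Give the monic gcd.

b−7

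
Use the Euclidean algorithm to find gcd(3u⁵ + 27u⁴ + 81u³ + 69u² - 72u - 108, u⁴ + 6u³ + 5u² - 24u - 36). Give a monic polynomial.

u³ + 8u² + 21u + 18

Apply the Euclidean algorithm:
  3u⁵ + 27u⁴ + 81u³ + 69u² - 72u - 108 = (3u + 9)(u⁴ + 6u³ + 5u² - 24u - 36) + (12u³ + 96u² + 252u + 216)
  u⁴ + 6u³ + 5u² - 24u - 36 = ((1/12)u - 1/6)(12u³ + 96u² + 252u + 216) + (0)
Last nonzero remainder: 12u³ + 96u² + 252u + 216. Dividing through by 12 gives the monic gcd u³ + 8u² + 21u + 18.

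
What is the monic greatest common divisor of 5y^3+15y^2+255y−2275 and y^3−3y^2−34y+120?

Apply the Euclidean algorithm:
  5y^3+15y^2+255y−2275 = (5)(y^3−3y^2−34y+120) + (30y^2+425y−2875)
  y^3−3y^2−34y+120 = ((1/30)y−103/180)(30y^2+425y−2875) + ((10981/36)y−54905/36)
  30y^2+425y−2875 = ((1080/10981)y+20700/10981)((10981/36)y−54905/36) + (0)
Last nonzero remainder: (10981/36)y−54905/36. Dividing through by 10981/36 gives the monic gcd y−5.

y−5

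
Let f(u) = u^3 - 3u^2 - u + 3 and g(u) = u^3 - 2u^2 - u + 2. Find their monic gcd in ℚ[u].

Repeated division with remainder:
  u^3 - 3u^2 - u + 3 = (u^3 - 2u^2 - u + 2) + (-u^2 + 1)
  u^3 - 2u^2 - u + 2 = (-u + 2)(-u^2 + 1) + (0)
Last nonzero remainder: -u^2 + 1. Dividing through by -1 gives the monic gcd u^2 - 1.

u^2 - 1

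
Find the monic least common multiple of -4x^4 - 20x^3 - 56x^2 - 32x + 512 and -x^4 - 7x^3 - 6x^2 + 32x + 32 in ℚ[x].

Euclidean algorithm in ℚ[x]:
  -4x^4 - 20x^3 - 56x^2 - 32x + 512 = (4)(-x^4 - 7x^3 - 6x^2 + 32x + 32) + (8x^3 - 32x^2 - 160x + 384)
  -x^4 - 7x^3 - 6x^2 + 32x + 32 = (-(1/8)x - 11/8)(8x^3 - 32x^2 - 160x + 384) + (-70x^2 - 140x + 560)
  8x^3 - 32x^2 - 160x + 384 = (-(4/35)x + 24/35)(-70x^2 - 140x + 560) + (0)
Last nonzero remainder: -70x^2 - 140x + 560. Dividing through by -70 gives the monic gcd x^2 + 2x - 8.
Then lcm(f, g) = f·g / gcd(f, g); expanding and making the result monic gives the answer.

x^6 + 10x^5 + 43x^4 + 98x^3 - 32x^2 - 608x - 512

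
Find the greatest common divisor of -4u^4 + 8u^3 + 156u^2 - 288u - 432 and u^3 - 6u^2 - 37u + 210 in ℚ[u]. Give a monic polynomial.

Apply the Euclidean algorithm:
  -4u^4 + 8u^3 + 156u^2 - 288u - 432 = (-4u - 16)(u^3 - 6u^2 - 37u + 210) + (-88u^2 - 40u + 2928)
  u^3 - 6u^2 - 37u + 210 = (-(1/88)u + 71/968)(-88u^2 - 40u + 2928) + (-(96/121)u - 576/121)
  -88u^2 - 40u + 2928 = ((1331/12)u - 7381/12)(-(96/121)u - 576/121) + (0)
Last nonzero remainder: -(96/121)u - 576/121. Dividing through by -96/121 gives the monic gcd u + 6.

u + 6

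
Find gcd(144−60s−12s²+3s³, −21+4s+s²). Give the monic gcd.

1

By polynomial division,
  3s³−12s²−60s+144 = (3s−24)(s²+4s−21) + (99s−360)
  s²+4s−21 = ((1/99)s+28/363)(99s−360) + (819/121)
  99s−360 = ((1331/91)s−4840/91)(819/121) + (0)
The last nonzero remainder is the constant 819/121, so the polynomials are coprime and gcd = 1.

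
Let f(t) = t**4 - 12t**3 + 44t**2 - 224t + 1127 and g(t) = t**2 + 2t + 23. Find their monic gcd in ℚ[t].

Repeated division with remainder:
  t**4 - 12t**3 + 44t**2 - 224t + 1127 = (t**2 - 14t + 49)(t**2 + 2t + 23) + (0)
The last nonzero remainder t**2 + 2t + 23 is already monic.

t**2 + 2t + 23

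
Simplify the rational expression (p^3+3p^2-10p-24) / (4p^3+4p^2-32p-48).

Euclidean algorithm in ℚ[p]:
  p^3+3p^2-10p-24 = (1/4)(4p^3+4p^2-32p-48) + (2p^2-2p-12)
  4p^3+4p^2-32p-48 = (2p+4)(2p^2-2p-12) + (0)
Last nonzero remainder: 2p^2-2p-12. Dividing through by 2 gives the monic gcd p^2-p-6.
Cancel p^2-p-6 from numerator and denominator to get the reduced form.

(p+4)/(4p+8)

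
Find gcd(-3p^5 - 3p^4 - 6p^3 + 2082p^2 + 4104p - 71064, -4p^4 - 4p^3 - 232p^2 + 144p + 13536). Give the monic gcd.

By polynomial division,
  -3p^5 - 3p^4 - 6p^3 + 2082p^2 + 4104p - 71064 = ((3/4)p)(-4p^4 - 4p^3 - 232p^2 + 144p + 13536) + (168p^3 + 1974p^2 - 6048p - 71064)
  -4p^4 - 4p^3 - 232p^2 + 144p + 13536 = (-(1/42)p + 43/168)(168p^3 + 1974p^2 - 6048p - 71064) + (-(3525/4)p^2 + 31725)
  168p^3 + 1974p^2 - 6048p - 71064 = (-(224/1175)p - 56/25)(-(3525/4)p^2 + 31725) + (0)
Last nonzero remainder: -(3525/4)p^2 + 31725. Dividing through by -3525/4 gives the monic gcd p^2 - 36.

p^2 - 36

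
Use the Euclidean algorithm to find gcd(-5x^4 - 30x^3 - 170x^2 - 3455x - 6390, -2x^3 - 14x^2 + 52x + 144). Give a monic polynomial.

Euclidean algorithm in ℚ[x]:
  -5x^4 - 30x^3 - 170x^2 - 3455x - 6390 = ((5/2)x - 5/2)(-2x^3 - 14x^2 + 52x + 144) + (-335x^2 - 3685x - 6030)
  -2x^3 - 14x^2 + 52x + 144 = ((2/335)x - 8/335)(-335x^2 - 3685x - 6030) + (0)
Last nonzero remainder: -335x^2 - 3685x - 6030. Dividing through by -335 gives the monic gcd x^2 + 11x + 18.

x^2 + 11x + 18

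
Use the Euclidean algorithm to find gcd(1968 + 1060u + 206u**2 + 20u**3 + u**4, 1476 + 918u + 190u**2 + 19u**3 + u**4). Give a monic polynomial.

492 + 142u + 16u**2 + u**3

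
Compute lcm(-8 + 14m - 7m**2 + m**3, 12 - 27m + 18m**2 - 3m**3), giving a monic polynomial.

8 - 22m + 21m**2 - 8m**3 + m**4

Euclidean algorithm in ℚ[m]:
  m**3 - 7m**2 + 14m - 8 = (-1/3)(-3m**3 + 18m**2 - 27m + 12) + (-m**2 + 5m - 4)
  -3m**3 + 18m**2 - 27m + 12 = (3m - 3)(-m**2 + 5m - 4) + (0)
Last nonzero remainder: -m**2 + 5m - 4. Dividing through by -1 gives the monic gcd m**2 - 5m + 4.
Then lcm(f, g) = f·g / gcd(f, g); expanding and making the result monic gives the answer.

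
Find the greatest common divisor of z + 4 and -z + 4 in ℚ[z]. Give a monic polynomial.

1

Apply the Euclidean algorithm:
  z + 4 = (-1)(-z + 4) + (8)
  -z + 4 = (-(1/8)z + 1/2)(8) + (0)
The last nonzero remainder is the constant 8, so the polynomials are coprime and gcd = 1.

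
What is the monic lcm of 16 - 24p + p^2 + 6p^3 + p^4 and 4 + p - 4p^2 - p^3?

16 - 8p - 23p^2 + 7p^3 + 7p^4 + p^5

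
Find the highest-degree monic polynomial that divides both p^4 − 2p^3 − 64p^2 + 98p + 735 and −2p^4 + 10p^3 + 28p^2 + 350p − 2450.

p^2 − 12p + 35

Euclidean algorithm in ℚ[p]:
  p^4 − 2p^3 − 64p^2 + 98p + 735 = (−1/2)(−2p^4 + 10p^3 + 28p^2 + 350p − 2450) + (3p^3 − 50p^2 + 273p − 490)
  −2p^4 + 10p^3 + 28p^2 + 350p − 2450 = (−(2/3)p − 70/9)(3p^3 − 50p^2 + 273p − 490) + (−(1610/9)p^2 + (6440/3)p − 56350/9)
  3p^3 − 50p^2 + 273p − 490 = (−(27/1610)p + 9/115)(−(1610/9)p^2 + (6440/3)p − 56350/9) + (0)
Last nonzero remainder: −(1610/9)p^2 + (6440/3)p − 56350/9. Dividing through by −1610/9 gives the monic gcd p^2 − 12p + 35.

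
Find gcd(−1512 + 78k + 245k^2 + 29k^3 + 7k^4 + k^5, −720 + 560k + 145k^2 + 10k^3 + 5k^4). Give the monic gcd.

36 − k + k^2

Repeated division with remainder:
  k^5 + 7k^4 + 29k^3 + 245k^2 + 78k − 1512 = ((1/5)k + 1)(5k^4 + 10k^3 + 145k^2 + 560k − 720) + (−10k^3 − 12k^2 − 338k − 792)
  5k^4 + 10k^3 + 145k^2 + 560k − 720 = (−(1/2)k − 2/5)(−10k^3 − 12k^2 − 338k − 792) + (−(144/5)k^2 + (144/5)k − 5184/5)
  −10k^3 − 12k^2 − 338k − 792 = ((25/72)k + 55/72)(−(144/5)k^2 + (144/5)k − 5184/5) + (0)
Last nonzero remainder: −(144/5)k^2 + (144/5)k − 5184/5. Dividing through by −144/5 gives the monic gcd k^2 − k + 36.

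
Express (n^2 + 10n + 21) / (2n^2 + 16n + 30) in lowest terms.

By polynomial division,
  n^2 + 10n + 21 = (1/2)(2n^2 + 16n + 30) + (2n + 6)
  2n^2 + 16n + 30 = (n + 5)(2n + 6) + (0)
Last nonzero remainder: 2n + 6. Dividing through by 2 gives the monic gcd n + 3.
Cancel n + 3 from numerator and denominator to get the reduced form.

(n + 7)/(2n + 10)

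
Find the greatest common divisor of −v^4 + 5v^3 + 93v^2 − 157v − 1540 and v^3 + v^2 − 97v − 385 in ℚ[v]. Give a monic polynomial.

By polynomial division,
  −v^4 + 5v^3 + 93v^2 − 157v − 1540 = (−v + 6)(v^3 + v^2 − 97v − 385) + (−10v^2 + 40v + 770)
  v^3 + v^2 − 97v − 385 = (−(1/10)v − 1/2)(−10v^2 + 40v + 770) + (0)
Last nonzero remainder: −10v^2 + 40v + 770. Dividing through by −10 gives the monic gcd v^2 − 4v − 77.

v^2 − 4v − 77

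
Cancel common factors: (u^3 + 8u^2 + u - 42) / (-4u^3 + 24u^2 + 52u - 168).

(-u - 7)/(4u - 28)

Euclidean algorithm in ℚ[u]:
  u^3 + 8u^2 + u - 42 = (-1/4)(-4u^3 + 24u^2 + 52u - 168) + (14u^2 + 14u - 84)
  -4u^3 + 24u^2 + 52u - 168 = (-(2/7)u + 2)(14u^2 + 14u - 84) + (0)
Last nonzero remainder: 14u^2 + 14u - 84. Dividing through by 14 gives the monic gcd u^2 + u - 6.
Cancel u^2 + u - 6 from numerator and denominator to get the reduced form.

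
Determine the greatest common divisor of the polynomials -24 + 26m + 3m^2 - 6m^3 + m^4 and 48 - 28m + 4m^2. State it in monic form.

Repeated division with remainder:
  m^4 - 6m^3 + 3m^2 + 26m - 24 = ((1/4)m^2 + (1/4)m - 1/2)(4m^2 - 28m + 48) + (0)
Last nonzero remainder: 4m^2 - 28m + 48. Dividing through by 4 gives the monic gcd m^2 - 7m + 12.

12 - 7m + m^2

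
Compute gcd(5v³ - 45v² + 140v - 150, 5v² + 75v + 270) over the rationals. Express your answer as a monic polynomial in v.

1

Apply the Euclidean algorithm:
  5v³ - 45v² + 140v - 150 = (v - 24)(5v² + 75v + 270) + (1670v + 6330)
  5v² + 75v + 270 = ((1/334)v + 936/27889)(1670v + 6330) + (1605150/27889)
  1670v + 6330 = ((4657463/160515)v + 5884579/53505)(1605150/27889) + (0)
The last nonzero remainder is the constant 1605150/27889, so the polynomials are coprime and gcd = 1.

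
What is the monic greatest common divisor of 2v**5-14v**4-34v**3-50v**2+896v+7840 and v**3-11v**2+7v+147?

Euclidean algorithm in ℚ[v]:
  2v**5-14v**4-34v**3-50v**2+896v+7840 = (2v**2+8v+40)(v**3-11v**2+7v+147) + (40v**2-560v+1960)
  v**3-11v**2+7v+147 = ((1/40)v+3/40)(40v**2-560v+1960) + (0)
Last nonzero remainder: 40v**2-560v+1960. Dividing through by 40 gives the monic gcd v**2-14v+49.

v**2-14v+49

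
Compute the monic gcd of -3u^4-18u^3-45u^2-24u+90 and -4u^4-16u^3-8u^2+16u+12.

u^2+2u-3

Apply the Euclidean algorithm:
  -3u^4-18u^3-45u^2-24u+90 = (3/4)(-4u^4-16u^3-8u^2+16u+12) + (-6u^3-39u^2-36u+81)
  -4u^4-16u^3-8u^2+16u+12 = ((2/3)u-5/3)(-6u^3-39u^2-36u+81) + (-49u^2-98u+147)
  -6u^3-39u^2-36u+81 = ((6/49)u+27/49)(-49u^2-98u+147) + (0)
Last nonzero remainder: -49u^2-98u+147. Dividing through by -49 gives the monic gcd u^2+2u-3.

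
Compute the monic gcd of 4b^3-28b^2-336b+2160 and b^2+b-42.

Euclidean algorithm in ℚ[b]:
  4b^3-28b^2-336b+2160 = (4b-32)(b^2+b-42) + (-136b+816)
  b^2+b-42 = (-(1/136)b-7/136)(-136b+816) + (0)
Last nonzero remainder: -136b+816. Dividing through by -136 gives the monic gcd b-6.

b-6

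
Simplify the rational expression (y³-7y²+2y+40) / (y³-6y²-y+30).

(y-4)/(y-3)

Euclidean algorithm in ℚ[y]:
  y³-7y²+2y+40 = (y³-6y²-y+30) + (-y²+3y+10)
  y³-6y²-y+30 = (-y+3)(-y²+3y+10) + (0)
Last nonzero remainder: -y²+3y+10. Dividing through by -1 gives the monic gcd y²-3y-10.
Cancel y²-3y-10 from numerator and denominator to get the reduced form.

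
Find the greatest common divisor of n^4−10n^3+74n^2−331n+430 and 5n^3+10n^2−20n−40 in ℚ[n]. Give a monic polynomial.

n−2

By polynomial division,
  n^4−10n^3+74n^2−331n+430 = ((1/5)n−12/5)(5n^3+10n^2−20n−40) + (102n^2−371n+334)
  5n^3+10n^2−20n−40 = ((5/102)n+2875/10404)(102n^2−371n+334) + ((688205/10404)n−688205/5202)
  102n^2−371n+334 = ((1061208/688205)n−1737468/688205)((688205/10404)n−688205/5202) + (0)
Last nonzero remainder: (688205/10404)n−688205/5202. Dividing through by 688205/10404 gives the monic gcd n−2.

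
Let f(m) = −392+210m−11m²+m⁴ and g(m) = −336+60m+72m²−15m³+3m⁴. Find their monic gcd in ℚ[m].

−56+38m−7m²+m³

Euclidean algorithm in ℚ[m]:
  m⁴−11m²+210m−392 = (1/3)(3m⁴−15m³+72m²+60m−336) + (5m³−35m²+190m−280)
  3m⁴−15m³+72m²+60m−336 = ((3/5)m+6/5)(5m³−35m²+190m−280) + (0)
Last nonzero remainder: 5m³−35m²+190m−280. Dividing through by 5 gives the monic gcd m³−7m²+38m−56.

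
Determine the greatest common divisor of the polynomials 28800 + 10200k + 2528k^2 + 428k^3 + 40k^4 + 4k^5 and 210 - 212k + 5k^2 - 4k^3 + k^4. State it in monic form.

30 + 4k + k^2

Apply the Euclidean algorithm:
  4k^5 + 40k^4 + 428k^3 + 2528k^2 + 10200k + 28800 = (4k + 56)(k^4 - 4k^3 + 5k^2 - 212k + 210) + (632k^3 + 3096k^2 + 21232k + 17040)
  k^4 - 4k^3 + 5k^2 - 212k + 210 = ((1/632)k - 703/49928)(632k^3 + 3096k^2 + 21232k + 17040) + ((93600/6241)k^2 + (374400/6241)k + 2808000/6241)
  632k^3 + 3096k^2 + 21232k + 17040 = ((493039/11700)k + 443111/11700)((93600/6241)k^2 + (374400/6241)k + 2808000/6241) + (0)
Last nonzero remainder: (93600/6241)k^2 + (374400/6241)k + 2808000/6241. Dividing through by 93600/6241 gives the monic gcd k^2 + 4k + 30.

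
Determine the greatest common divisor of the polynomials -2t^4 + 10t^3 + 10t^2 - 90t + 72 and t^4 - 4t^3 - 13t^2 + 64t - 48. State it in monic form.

t^3 - 8t^2 + 19t - 12

By polynomial division,
  -2t^4 + 10t^3 + 10t^2 - 90t + 72 = (-2)(t^4 - 4t^3 - 13t^2 + 64t - 48) + (2t^3 - 16t^2 + 38t - 24)
  t^4 - 4t^3 - 13t^2 + 64t - 48 = ((1/2)t + 2)(2t^3 - 16t^2 + 38t - 24) + (0)
Last nonzero remainder: 2t^3 - 16t^2 + 38t - 24. Dividing through by 2 gives the monic gcd t^3 - 8t^2 + 19t - 12.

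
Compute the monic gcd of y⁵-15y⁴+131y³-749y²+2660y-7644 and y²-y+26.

Apply the Euclidean algorithm:
  y⁵-15y⁴+131y³-749y²+2660y-7644 = (y³-14y²+91y-294)(y²-y+26) + (0)
The last nonzero remainder y²-y+26 is already monic.

y²-y+26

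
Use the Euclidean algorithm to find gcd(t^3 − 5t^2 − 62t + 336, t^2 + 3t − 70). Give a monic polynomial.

Repeated division with remainder:
  t^3 − 5t^2 − 62t + 336 = (t − 8)(t^2 + 3t − 70) + (32t − 224)
  t^2 + 3t − 70 = ((1/32)t + 5/16)(32t − 224) + (0)
Last nonzero remainder: 32t − 224. Dividing through by 32 gives the monic gcd t − 7.

t − 7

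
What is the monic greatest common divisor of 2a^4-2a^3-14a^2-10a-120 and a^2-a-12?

a^2-a-12

Euclidean algorithm in ℚ[a]:
  2a^4-2a^3-14a^2-10a-120 = (2a^2+10)(a^2-a-12) + (0)
The last nonzero remainder a^2-a-12 is already monic.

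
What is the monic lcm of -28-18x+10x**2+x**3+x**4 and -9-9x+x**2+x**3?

By polynomial division,
  x**4+x**3+10x**2-18x-28 = (x)(x**3+x**2-9x-9) + (19x**2-9x-28)
  x**3+x**2-9x-9 = ((1/19)x+28/361)(19x**2-9x-28) + (-(2465/361)x-2465/361)
  19x**2-9x-28 = (-(6859/2465)x+10108/2465)(-(2465/361)x-2465/361) + (0)
Last nonzero remainder: -(2465/361)x-2465/361. Dividing through by -2465/361 gives the monic gcd x+1.
Then lcm(f, g) = f·g / gcd(f, g); expanding and making the result monic gives the answer.

252+162x-118x**2-27x**3+x**4+x**5+x**6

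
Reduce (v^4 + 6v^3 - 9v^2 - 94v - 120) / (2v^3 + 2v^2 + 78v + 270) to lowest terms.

(v^3 + 3v^2 - 18v - 40)/(2v^2 - 4v + 90)

By polynomial division,
  v^4 + 6v^3 - 9v^2 - 94v - 120 = ((1/2)v + 5/2)(2v^3 + 2v^2 + 78v + 270) + (-53v^2 - 424v - 795)
  2v^3 + 2v^2 + 78v + 270 = (-(2/53)v + 14/53)(-53v^2 - 424v - 795) + (160v + 480)
  -53v^2 - 424v - 795 = (-(53/160)v - 53/32)(160v + 480) + (0)
Last nonzero remainder: 160v + 480. Dividing through by 160 gives the monic gcd v + 3.
Cancel v + 3 from numerator and denominator to get the reduced form.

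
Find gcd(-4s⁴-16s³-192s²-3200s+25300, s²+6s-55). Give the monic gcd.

By polynomial division,
  -4s⁴-16s³-192s²-3200s+25300 = (-4s²+8s-460)(s²+6s-55) + (0)
The last nonzero remainder s²+6s-55 is already monic.

s²+6s-55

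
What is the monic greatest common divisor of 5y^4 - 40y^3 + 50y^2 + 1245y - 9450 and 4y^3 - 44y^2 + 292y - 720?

By polynomial division,
  5y^4 - 40y^3 + 50y^2 + 1245y - 9450 = ((5/4)y + 15/4)(4y^3 - 44y^2 + 292y - 720) + (-150y^2 + 1050y - 6750)
  4y^3 - 44y^2 + 292y - 720 = (-(2/75)y + 8/75)(-150y^2 + 1050y - 6750) + (0)
Last nonzero remainder: -150y^2 + 1050y - 6750. Dividing through by -150 gives the monic gcd y^2 - 7y + 45.

y^2 - 7y + 45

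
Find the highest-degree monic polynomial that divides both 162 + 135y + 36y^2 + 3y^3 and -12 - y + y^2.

3 + y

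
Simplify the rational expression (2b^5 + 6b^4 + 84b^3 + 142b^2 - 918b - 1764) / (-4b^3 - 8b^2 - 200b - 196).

Apply the Euclidean algorithm:
  2b^5 + 6b^4 + 84b^3 + 142b^2 - 918b - 1764 = (-(1/2)b^2 - (1/2)b + 5)(-4b^3 - 8b^2 - 200b - 196) + (-16b^2 - 16b - 784)
  -4b^3 - 8b^2 - 200b - 196 = ((1/4)b + 1/4)(-16b^2 - 16b - 784) + (0)
Last nonzero remainder: -16b^2 - 16b - 784. Dividing through by -16 gives the monic gcd b^2 + b + 49.
Cancel b^2 + b + 49 from numerator and denominator to get the reduced form.

(-b^3 - 2b^2 + 9b + 18)/(2b + 2)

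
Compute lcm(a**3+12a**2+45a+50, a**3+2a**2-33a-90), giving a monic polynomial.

a**5+9a**4-9a**3-301a**2-960a-900

Repeated division with remainder:
  a**3+12a**2+45a+50 = (a**3+2a**2-33a-90) + (10a**2+78a+140)
  a**3+2a**2-33a-90 = ((1/10)a-29/50)(10a**2+78a+140) + (-(44/25)a-44/5)
  10a**2+78a+140 = (-(125/22)a-175/11)(-(44/25)a-44/5) + (0)
Last nonzero remainder: -(44/25)a-44/5. Dividing through by -44/25 gives the monic gcd a+5.
Then lcm(f, g) = f·g / gcd(f, g); expanding and making the result monic gives the answer.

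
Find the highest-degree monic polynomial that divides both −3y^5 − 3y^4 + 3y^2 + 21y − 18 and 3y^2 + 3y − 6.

y^2 + y − 2

Repeated division with remainder:
  −3y^5 − 3y^4 + 3y^2 + 21y − 18 = (−y^3 − 2y + 3)(3y^2 + 3y − 6) + (0)
Last nonzero remainder: 3y^2 + 3y − 6. Dividing through by 3 gives the monic gcd y^2 + y − 2.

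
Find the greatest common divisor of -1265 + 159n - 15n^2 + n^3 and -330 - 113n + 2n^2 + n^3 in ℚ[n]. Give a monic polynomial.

-11 + n

By polynomial division,
  n^3 - 15n^2 + 159n - 1265 = (n^3 + 2n^2 - 113n - 330) + (-17n^2 + 272n - 935)
  n^3 + 2n^2 - 113n - 330 = (-(1/17)n - 18/17)(-17n^2 + 272n - 935) + (120n - 1320)
  -17n^2 + 272n - 935 = (-(17/120)n + 17/24)(120n - 1320) + (0)
Last nonzero remainder: 120n - 1320. Dividing through by 120 gives the monic gcd n - 11.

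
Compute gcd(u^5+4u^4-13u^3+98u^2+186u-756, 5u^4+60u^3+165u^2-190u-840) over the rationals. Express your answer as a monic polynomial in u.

u^3+8u^2+u-42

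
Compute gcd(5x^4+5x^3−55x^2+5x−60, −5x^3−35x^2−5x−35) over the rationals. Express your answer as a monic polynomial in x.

x^2+1

Apply the Euclidean algorithm:
  5x^4+5x^3−55x^2+5x−60 = (−x+6)(−5x^3−35x^2−5x−35) + (150x^2+150)
  −5x^3−35x^2−5x−35 = (−(1/30)x−7/30)(150x^2+150) + (0)
Last nonzero remainder: 150x^2+150. Dividing through by 150 gives the monic gcd x^2+1.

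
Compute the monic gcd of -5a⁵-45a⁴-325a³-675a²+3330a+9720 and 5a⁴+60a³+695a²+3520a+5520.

Repeated division with remainder:
  -5a⁵-45a⁴-325a³-675a²+3330a+9720 = (-a+3)(5a⁴+60a³+695a²+3520a+5520) + (190a³+760a²-1710a-6840)
  5a⁴+60a³+695a²+3520a+5520 = ((1/38)a+4/19)(190a³+760a²-1710a-6840) + (580a²+4060a+6960)
  190a³+760a²-1710a-6840 = ((19/58)a-57/58)(580a²+4060a+6960) + (0)
Last nonzero remainder: 580a²+4060a+6960. Dividing through by 580 gives the monic gcd a²+7a+12.

a²+7a+12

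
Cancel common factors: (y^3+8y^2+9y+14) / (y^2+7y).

Euclidean algorithm in ℚ[y]:
  y^3+8y^2+9y+14 = (y+1)(y^2+7y) + (2y+14)
  y^2+7y = ((1/2)y)(2y+14) + (0)
Last nonzero remainder: 2y+14. Dividing through by 2 gives the monic gcd y+7.
Cancel y+7 from numerator and denominator to get the reduced form.

(y^2+y+2)/(y)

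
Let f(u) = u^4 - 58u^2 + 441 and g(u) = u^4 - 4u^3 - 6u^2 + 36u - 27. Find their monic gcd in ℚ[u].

By polynomial division,
  u^4 - 58u^2 + 441 = (u^4 - 4u^3 - 6u^2 + 36u - 27) + (4u^3 - 52u^2 - 36u + 468)
  u^4 - 4u^3 - 6u^2 + 36u - 27 = ((1/4)u + 9/4)(4u^3 - 52u^2 - 36u + 468) + (120u^2 - 1080)
  4u^3 - 52u^2 - 36u + 468 = ((1/30)u - 13/30)(120u^2 - 1080) + (0)
Last nonzero remainder: 120u^2 - 1080. Dividing through by 120 gives the monic gcd u^2 - 9.

u^2 - 9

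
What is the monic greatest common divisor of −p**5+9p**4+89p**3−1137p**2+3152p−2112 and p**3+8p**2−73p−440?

p**2+3p−88

Repeated division with remainder:
  −p**5+9p**4+89p**3−1137p**2+3152p−2112 = (−p**2+17p−120)(p**3+8p**2−73p−440) + (624p**2+1872p−54912)
  p**3+8p**2−73p−440 = ((1/624)p+5/624)(624p**2+1872p−54912) + (0)
Last nonzero remainder: 624p**2+1872p−54912. Dividing through by 624 gives the monic gcd p**2+3p−88.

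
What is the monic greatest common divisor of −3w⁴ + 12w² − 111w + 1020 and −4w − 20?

w + 5

Euclidean algorithm in ℚ[w]:
  −3w⁴ + 12w² − 111w + 1020 = ((3/4)w³ − (15/4)w² + (63/4)w − 51)(−4w − 20) + (0)
Last nonzero remainder: −4w − 20. Dividing through by −4 gives the monic gcd w + 5.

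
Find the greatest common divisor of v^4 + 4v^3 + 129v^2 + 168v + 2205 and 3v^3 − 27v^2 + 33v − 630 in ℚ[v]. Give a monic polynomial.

v^2 + v + 21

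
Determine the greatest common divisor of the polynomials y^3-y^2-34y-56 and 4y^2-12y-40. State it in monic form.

By polynomial division,
  y^3-y^2-34y-56 = ((1/4)y+1/2)(4y^2-12y-40) + (-18y-36)
  4y^2-12y-40 = (-(2/9)y+10/9)(-18y-36) + (0)
Last nonzero remainder: -18y-36. Dividing through by -18 gives the monic gcd y+2.

y+2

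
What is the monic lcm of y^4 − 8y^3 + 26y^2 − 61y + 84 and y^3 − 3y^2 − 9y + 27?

y^6 − 8y^5 + 17y^4 + 11y^3 − 150y^2 + 549y − 756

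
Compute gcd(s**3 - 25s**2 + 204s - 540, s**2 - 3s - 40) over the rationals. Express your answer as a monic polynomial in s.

1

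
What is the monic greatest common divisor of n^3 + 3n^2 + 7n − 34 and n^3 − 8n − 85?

n^2 + 5n + 17

By polynomial division,
  n^3 + 3n^2 + 7n − 34 = (n^3 − 8n − 85) + (3n^2 + 15n + 51)
  n^3 − 8n − 85 = ((1/3)n − 5/3)(3n^2 + 15n + 51) + (0)
Last nonzero remainder: 3n^2 + 15n + 51. Dividing through by 3 gives the monic gcd n^2 + 5n + 17.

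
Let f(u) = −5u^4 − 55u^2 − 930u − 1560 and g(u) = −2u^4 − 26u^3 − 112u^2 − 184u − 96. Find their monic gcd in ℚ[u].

Repeated division with remainder:
  −5u^4 − 55u^2 − 930u − 1560 = (5/2)(−2u^4 − 26u^3 − 112u^2 − 184u − 96) + (65u^3 + 225u^2 − 470u − 1320)
  −2u^4 − 26u^3 − 112u^2 − 184u − 96 = (−(2/65)u − 248/845)(65u^3 + 225u^2 − 470u − 1320) + (−(10212/169)u^2 − (61272/169)u − 81696/169)
  65u^3 + 225u^2 − 470u − 1320 = (−(10985/10212)u + 9295/3404)(−(10212/169)u^2 − (61272/169)u − 81696/169) + (0)
Last nonzero remainder: −(10212/169)u^2 − (61272/169)u − 81696/169. Dividing through by −10212/169 gives the monic gcd u^2 + 6u + 8.

u^2 + 6u + 8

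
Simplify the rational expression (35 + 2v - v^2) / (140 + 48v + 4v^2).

(7 - v)/(28 + 4v)

Repeated division with remainder:
  -v^2 + 2v + 35 = (-1/4)(4v^2 + 48v + 140) + (14v + 70)
  4v^2 + 48v + 140 = ((2/7)v + 2)(14v + 70) + (0)
Last nonzero remainder: 14v + 70. Dividing through by 14 gives the monic gcd v + 5.
Cancel v + 5 from numerator and denominator to get the reduced form.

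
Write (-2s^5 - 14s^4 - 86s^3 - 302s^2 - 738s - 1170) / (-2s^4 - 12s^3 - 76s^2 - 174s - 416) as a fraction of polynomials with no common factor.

(s^3 + 4s^2 + 18s + 45)/(s^2 + 3s + 16)

Repeated division with remainder:
  -2s^5 - 14s^4 - 86s^3 - 302s^2 - 738s - 1170 = (s + 1)(-2s^4 - 12s^3 - 76s^2 - 174s - 416) + (2s^3 - 52s^2 - 148s - 754)
  -2s^4 - 12s^3 - 76s^2 - 174s - 416 = (-s - 32)(2s^3 - 52s^2 - 148s - 754) + (-1888s^2 - 5664s - 24544)
  2s^3 - 52s^2 - 148s - 754 = (-(1/944)s + 29/944)(-1888s^2 - 5664s - 24544) + (0)
Last nonzero remainder: -1888s^2 - 5664s - 24544. Dividing through by -1888 gives the monic gcd s^2 + 3s + 13.
Cancel s^2 + 3s + 13 from numerator and denominator to get the reduced form.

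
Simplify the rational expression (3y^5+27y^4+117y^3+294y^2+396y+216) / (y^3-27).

Apply the Euclidean algorithm:
  3y^5+27y^4+117y^3+294y^2+396y+216 = (3y^2+27y+117)(y^3-27) + (375y^2+1125y+3375)
  y^3-27 = ((1/375)y-1/125)(375y^2+1125y+3375) + (0)
Last nonzero remainder: 375y^2+1125y+3375. Dividing through by 375 gives the monic gcd y^2+3y+9.
Cancel y^2+3y+9 from numerator and denominator to get the reduced form.

(3y^3+18y^2+36y+24)/(y-3)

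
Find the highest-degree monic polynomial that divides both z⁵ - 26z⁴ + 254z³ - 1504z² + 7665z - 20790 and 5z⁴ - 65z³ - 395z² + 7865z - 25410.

z² - 17z + 66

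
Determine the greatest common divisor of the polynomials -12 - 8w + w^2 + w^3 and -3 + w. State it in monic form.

By polynomial division,
  w^3 + w^2 - 8w - 12 = (w^2 + 4w + 4)(w - 3) + (0)
The last nonzero remainder w - 3 is already monic.

-3 + w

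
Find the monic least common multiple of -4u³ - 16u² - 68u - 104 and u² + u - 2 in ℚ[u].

u⁴ + 3u³ + 13u² + 9u - 26

By polynomial division,
  -4u³ - 16u² - 68u - 104 = (-4u - 12)(u² + u - 2) + (-64u - 128)
  u² + u - 2 = (-(1/64)u + 1/64)(-64u - 128) + (0)
Last nonzero remainder: -64u - 128. Dividing through by -64 gives the monic gcd u + 2.
Then lcm(f, g) = f·g / gcd(f, g); expanding and making the result monic gives the answer.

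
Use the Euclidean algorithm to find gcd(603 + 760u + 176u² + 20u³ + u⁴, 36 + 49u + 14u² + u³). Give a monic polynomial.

Apply the Euclidean algorithm:
  u⁴ + 20u³ + 176u² + 760u + 603 = (u + 6)(u³ + 14u² + 49u + 36) + (43u² + 430u + 387)
  u³ + 14u² + 49u + 36 = ((1/43)u + 4/43)(43u² + 430u + 387) + (0)
Last nonzero remainder: 43u² + 430u + 387. Dividing through by 43 gives the monic gcd u² + 10u + 9.

9 + 10u + u²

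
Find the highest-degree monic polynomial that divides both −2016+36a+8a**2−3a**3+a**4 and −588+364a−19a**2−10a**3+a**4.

−42−a+a**2

Apply the Euclidean algorithm:
  a**4−3a**3+8a**2+36a−2016 = (a**4−10a**3−19a**2+364a−588) + (7a**3+27a**2−328a−1428)
  a**4−10a**3−19a**2+364a−588 = ((1/7)a−97/49)(7a**3+27a**2−328a−1428) + ((3984/49)a**2−(3984/49)a−23904/7)
  7a**3+27a**2−328a−1428 = ((343/3984)a+833/1992)((3984/49)a**2−(3984/49)a−23904/7) + (0)
Last nonzero remainder: (3984/49)a**2−(3984/49)a−23904/7. Dividing through by 3984/49 gives the monic gcd a**2−a−42.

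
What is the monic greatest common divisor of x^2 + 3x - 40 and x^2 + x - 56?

x + 8

Repeated division with remainder:
  x^2 + 3x - 40 = (x^2 + x - 56) + (2x + 16)
  x^2 + x - 56 = ((1/2)x - 7/2)(2x + 16) + (0)
Last nonzero remainder: 2x + 16. Dividing through by 2 gives the monic gcd x + 8.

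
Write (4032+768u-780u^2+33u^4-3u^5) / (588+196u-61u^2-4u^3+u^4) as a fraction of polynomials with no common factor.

Apply the Euclidean algorithm:
  -3u^5+33u^4-780u^2+768u+4032 = (-3u+21)(u^4-4u^3-61u^2+196u+588) + (-99u^3+1089u^2-1584u-8316)
  u^4-4u^3-61u^2+196u+588 = (-(1/99)u-7/99)(-99u^3+1089u^2-1584u-8316) + (0)
Last nonzero remainder: -99u^3+1089u^2-1584u-8316. Dividing through by -99 gives the monic gcd u^3-11u^2+16u+84.
Cancel u^3-11u^2+16u+84 from numerator and denominator to get the reduced form.

(48-3u^2)/(7+u)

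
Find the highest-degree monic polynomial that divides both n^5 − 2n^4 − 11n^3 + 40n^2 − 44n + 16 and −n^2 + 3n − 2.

n^2 − 3n + 2

Apply the Euclidean algorithm:
  n^5 − 2n^4 − 11n^3 + 40n^2 − 44n + 16 = (−n^3 − n^2 + 10n − 8)(−n^2 + 3n − 2) + (0)
Last nonzero remainder: −n^2 + 3n − 2. Dividing through by −1 gives the monic gcd n^2 − 3n + 2.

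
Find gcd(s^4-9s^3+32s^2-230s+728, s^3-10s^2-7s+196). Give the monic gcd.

s-7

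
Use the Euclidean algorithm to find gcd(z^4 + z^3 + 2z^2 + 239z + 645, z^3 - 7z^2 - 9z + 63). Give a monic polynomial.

By polynomial division,
  z^4 + z^3 + 2z^2 + 239z + 645 = (z + 8)(z^3 - 7z^2 - 9z + 63) + (67z^2 + 248z + 141)
  z^3 - 7z^2 - 9z + 63 = ((1/67)z - 717/4489)(67z^2 + 248z + 141) + ((127968/4489)z + 383904/4489)
  67z^2 + 248z + 141 = ((300763/127968)z + 210983/127968)((127968/4489)z + 383904/4489) + (0)
Last nonzero remainder: (127968/4489)z + 383904/4489. Dividing through by 127968/4489 gives the monic gcd z + 3.

z + 3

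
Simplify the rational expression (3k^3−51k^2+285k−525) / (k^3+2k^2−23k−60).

(3k^2−36k+105)/(k^2+7k+12)

Euclidean algorithm in ℚ[k]:
  3k^3−51k^2+285k−525 = (3)(k^3+2k^2−23k−60) + (−57k^2+354k−345)
  k^3+2k^2−23k−60 = (−(1/57)k−52/361)(−57k^2+354k−345) + ((7920/361)k−39600/361)
  −57k^2+354k−345 = (−(6859/2640)k+8303/2640)((7920/361)k−39600/361) + (0)
Last nonzero remainder: (7920/361)k−39600/361. Dividing through by 7920/361 gives the monic gcd k−5.
Cancel k−5 from numerator and denominator to get the reduced form.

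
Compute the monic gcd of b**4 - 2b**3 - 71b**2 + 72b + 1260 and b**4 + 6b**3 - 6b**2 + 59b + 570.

Euclidean algorithm in ℚ[b]:
  b**4 - 2b**3 - 71b**2 + 72b + 1260 = (b**4 + 6b**3 - 6b**2 + 59b + 570) + (-8b**3 - 65b**2 + 13b + 690)
  b**4 + 6b**3 - 6b**2 + 59b + 570 = (-(1/8)b + 17/64)(-8b**3 - 65b**2 + 13b + 690) + ((825/64)b**2 + (9075/64)b + 12375/32)
  -8b**3 - 65b**2 + 13b + 690 = (-(512/825)b + 1472/825)((825/64)b**2 + (9075/64)b + 12375/32) + (0)
Last nonzero remainder: (825/64)b**2 + (9075/64)b + 12375/32. Dividing through by 825/64 gives the monic gcd b**2 + 11b + 30.

b**2 + 11b + 30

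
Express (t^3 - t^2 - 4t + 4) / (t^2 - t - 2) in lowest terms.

(t^2 + t - 2)/(t + 1)

By polynomial division,
  t^3 - t^2 - 4t + 4 = (t)(t^2 - t - 2) + (-2t + 4)
  t^2 - t - 2 = (-(1/2)t - 1/2)(-2t + 4) + (0)
Last nonzero remainder: -2t + 4. Dividing through by -2 gives the monic gcd t - 2.
Cancel t - 2 from numerator and denominator to get the reduced form.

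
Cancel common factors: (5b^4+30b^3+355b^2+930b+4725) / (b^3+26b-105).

By polynomial division,
  5b^4+30b^3+355b^2+930b+4725 = (5b+30)(b^3+26b-105) + (225b^2+675b+7875)
  b^3+26b-105 = ((1/225)b-1/75)(225b^2+675b+7875) + (0)
Last nonzero remainder: 225b^2+675b+7875. Dividing through by 225 gives the monic gcd b^2+3b+35.
Cancel b^2+3b+35 from numerator and denominator to get the reduced form.

(5b^2+15b+135)/(b-3)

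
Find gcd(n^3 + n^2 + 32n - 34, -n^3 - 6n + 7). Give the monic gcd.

Repeated division with remainder:
  n^3 + n^2 + 32n - 34 = (-1)(-n^3 - 6n + 7) + (n^2 + 26n - 27)
  -n^3 - 6n + 7 = (-n + 26)(n^2 + 26n - 27) + (-709n + 709)
  n^2 + 26n - 27 = (-(1/709)n - 27/709)(-709n + 709) + (0)
Last nonzero remainder: -709n + 709. Dividing through by -709 gives the monic gcd n - 1.

n - 1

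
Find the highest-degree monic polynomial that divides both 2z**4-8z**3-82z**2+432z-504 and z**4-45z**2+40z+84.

z**3-z**2-44z+84

Apply the Euclidean algorithm:
  2z**4-8z**3-82z**2+432z-504 = (2)(z**4-45z**2+40z+84) + (-8z**3+8z**2+352z-672)
  z**4-45z**2+40z+84 = (-(1/8)z-1/8)(-8z**3+8z**2+352z-672) + (0)
Last nonzero remainder: -8z**3+8z**2+352z-672. Dividing through by -8 gives the monic gcd z**3-z**2-44z+84.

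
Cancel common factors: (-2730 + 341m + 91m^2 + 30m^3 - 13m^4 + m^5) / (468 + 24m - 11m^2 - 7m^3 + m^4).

(35 - 12m + m^2)/(-6 + m)

Repeated division with remainder:
  m^5 - 13m^4 + 30m^3 + 91m^2 + 341m - 2730 = (m - 6)(m^4 - 7m^3 - 11m^2 + 24m + 468) + (-m^3 + m^2 + 17m + 78)
  m^4 - 7m^3 - 11m^2 + 24m + 468 = (-m + 6)(-m^3 + m^2 + 17m + 78) + (0)
Last nonzero remainder: -m^3 + m^2 + 17m + 78. Dividing through by -1 gives the monic gcd m^3 - m^2 - 17m - 78.
Cancel m^3 - m^2 - 17m - 78 from numerator and denominator to get the reduced form.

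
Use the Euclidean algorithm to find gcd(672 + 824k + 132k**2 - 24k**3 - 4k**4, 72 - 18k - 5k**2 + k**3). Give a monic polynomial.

-24 - 2k + k**2

Repeated division with remainder:
  -4k**4 - 24k**3 + 132k**2 + 824k + 672 = (-4k - 44)(k**3 - 5k**2 - 18k + 72) + (-160k**2 + 320k + 3840)
  k**3 - 5k**2 - 18k + 72 = (-(1/160)k + 3/160)(-160k**2 + 320k + 3840) + (0)
Last nonzero remainder: -160k**2 + 320k + 3840. Dividing through by -160 gives the monic gcd k**2 - 2k - 24.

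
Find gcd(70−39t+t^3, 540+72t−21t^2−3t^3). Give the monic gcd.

Euclidean algorithm in ℚ[t]:
  t^3−39t+70 = (−1/3)(−3t^3−21t^2+72t+540) + (−7t^2−15t+250)
  −3t^3−21t^2+72t+540 = ((3/7)t+102/49)(−7t^2−15t+250) + (−(192/49)t+960/49)
  −7t^2−15t+250 = ((343/192)t+1225/96)(−(192/49)t+960/49) + (0)
Last nonzero remainder: −(192/49)t+960/49. Dividing through by −192/49 gives the monic gcd t−5.

−5+t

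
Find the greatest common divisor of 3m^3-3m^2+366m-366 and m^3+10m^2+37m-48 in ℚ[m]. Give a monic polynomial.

m-1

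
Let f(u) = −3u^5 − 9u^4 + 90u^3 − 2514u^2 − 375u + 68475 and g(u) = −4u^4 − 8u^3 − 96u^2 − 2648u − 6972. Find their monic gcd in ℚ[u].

By polynomial division,
  −3u^5 − 9u^4 + 90u^3 − 2514u^2 − 375u + 68475 = ((3/4)u + 3/4)(−4u^4 − 8u^3 − 96u^2 − 2648u − 6972) + (168u^3 − 456u^2 + 6840u + 73704)
  −4u^4 − 8u^3 − 96u^2 − 2648u − 6972 = (−(1/42)u − 11/98)(168u^3 − 456u^2 + 6840u + 73704) + ((768/49)u^2 − (6144/49)u + 63744/49)
  168u^3 − 456u^2 + 6840u + 73704 = ((343/32)u + 1813/32)((768/49)u^2 − (6144/49)u + 63744/49) + (0)
Last nonzero remainder: (768/49)u^2 − (6144/49)u + 63744/49. Dividing through by 768/49 gives the monic gcd u^2 − 8u + 83.

u^2 − 8u + 83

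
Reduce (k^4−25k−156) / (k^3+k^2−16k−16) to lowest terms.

By polynomial division,
  k^4−25k−156 = (k−1)(k^3+k^2−16k−16) + (17k^2−25k−172)
  k^3+k^2−16k−16 = ((1/17)k+42/289)(17k^2−25k−172) + (−(650/289)k+2600/289)
  17k^2−25k−172 = (−(4913/650)k−12427/650)(−(650/289)k+2600/289) + (0)
Last nonzero remainder: −(650/289)k+2600/289. Dividing through by −650/289 gives the monic gcd k−4.
Cancel k−4 from numerator and denominator to get the reduced form.

(k^3+4k^2+16k+39)/(k^2+5k+4)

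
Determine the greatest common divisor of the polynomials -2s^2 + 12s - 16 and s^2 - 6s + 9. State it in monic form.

Repeated division with remainder:
  -2s^2 + 12s - 16 = (-2)(s^2 - 6s + 9) + (2)
  s^2 - 6s + 9 = ((1/2)s^2 - 3s + 9/2)(2) + (0)
The last nonzero remainder is the constant 2, so the polynomials are coprime and gcd = 1.

1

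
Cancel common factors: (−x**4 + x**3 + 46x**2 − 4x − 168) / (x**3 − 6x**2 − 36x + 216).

(−x**3 + 7x**2 + 4x − 28)/(x**2 − 12x + 36)

Repeated division with remainder:
  −x**4 + x**3 + 46x**2 − 4x − 168 = (−x − 5)(x**3 − 6x**2 − 36x + 216) + (−20x**2 + 32x + 912)
  x**3 − 6x**2 − 36x + 216 = (−(1/20)x + 11/50)(−20x**2 + 32x + 912) + ((64/25)x + 384/25)
  −20x**2 + 32x + 912 = (−(125/16)x + 475/8)((64/25)x + 384/25) + (0)
Last nonzero remainder: (64/25)x + 384/25. Dividing through by 64/25 gives the monic gcd x + 6.
Cancel x + 6 from numerator and denominator to get the reduced form.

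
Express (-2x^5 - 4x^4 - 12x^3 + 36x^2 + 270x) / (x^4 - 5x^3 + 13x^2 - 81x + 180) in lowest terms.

Euclidean algorithm in ℚ[x]:
  -2x^5 - 4x^4 - 12x^3 + 36x^2 + 270x = (-2x - 14)(x^4 - 5x^3 + 13x^2 - 81x + 180) + (-56x^3 + 56x^2 - 504x + 2520)
  x^4 - 5x^3 + 13x^2 - 81x + 180 = (-(1/56)x + 1/14)(-56x^3 + 56x^2 - 504x + 2520) + (0)
Last nonzero remainder: -56x^3 + 56x^2 - 504x + 2520. Dividing through by -56 gives the monic gcd x^3 - x^2 + 9x - 45.
Cancel x^3 - x^2 + 9x - 45 from numerator and denominator to get the reduced form.

(-2x^2 - 6x)/(x - 4)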